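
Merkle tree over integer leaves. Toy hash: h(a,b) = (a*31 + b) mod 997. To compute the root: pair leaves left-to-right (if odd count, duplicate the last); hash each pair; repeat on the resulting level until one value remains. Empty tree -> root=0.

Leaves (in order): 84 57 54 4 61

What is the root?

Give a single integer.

L0: [84, 57, 54, 4, 61]
L1: h(84,57)=(84*31+57)%997=667 h(54,4)=(54*31+4)%997=681 h(61,61)=(61*31+61)%997=955 -> [667, 681, 955]
L2: h(667,681)=(667*31+681)%997=421 h(955,955)=(955*31+955)%997=650 -> [421, 650]
L3: h(421,650)=(421*31+650)%997=740 -> [740]

Answer: 740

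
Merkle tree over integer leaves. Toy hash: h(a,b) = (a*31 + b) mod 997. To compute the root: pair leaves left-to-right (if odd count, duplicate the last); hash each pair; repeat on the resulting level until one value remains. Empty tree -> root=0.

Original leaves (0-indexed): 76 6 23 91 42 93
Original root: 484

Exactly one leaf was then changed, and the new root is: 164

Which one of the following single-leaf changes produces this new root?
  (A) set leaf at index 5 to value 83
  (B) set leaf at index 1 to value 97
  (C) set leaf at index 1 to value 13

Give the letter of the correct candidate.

Answer: A

Derivation:
Original leaves: [76, 6, 23, 91, 42, 93]
Target new root: 164
Try each candidate change and compute the resulting root:
Candidate A: set leaf[5] = 83 -> leaves = [76, 6, 23, 91, 42, 83]
  L0: [76, 6, 23, 91, 42, 83]
  L1: h(76,6)=(76*31+6)%997=368 h(23,91)=(23*31+91)%997=804 h(42,83)=(42*31+83)%997=388 -> [368, 804, 388]
  L2: h(368,804)=(368*31+804)%997=248 h(388,388)=(388*31+388)%997=452 -> [248, 452]
  L3: h(248,452)=(248*31+452)%997=164 -> [164]
  root = 164 == target 164  ** MATCH **
Candidate B: set leaf[1] = 97 -> leaves = [76, 97, 23, 91, 42, 93]
  L0: [76, 97, 23, 91, 42, 93]
  L1: h(76,97)=(76*31+97)%997=459 h(23,91)=(23*31+91)%997=804 h(42,93)=(42*31+93)%997=398 -> [459, 804, 398]
  L2: h(459,804)=(459*31+804)%997=78 h(398,398)=(398*31+398)%997=772 -> [78, 772]
  L3: h(78,772)=(78*31+772)%997=199 -> [199]
  root = 199 != target 164
Candidate C: set leaf[1] = 13 -> leaves = [76, 13, 23, 91, 42, 93]
  L0: [76, 13, 23, 91, 42, 93]
  L1: h(76,13)=(76*31+13)%997=375 h(23,91)=(23*31+91)%997=804 h(42,93)=(42*31+93)%997=398 -> [375, 804, 398]
  L2: h(375,804)=(375*31+804)%997=465 h(398,398)=(398*31+398)%997=772 -> [465, 772]
  L3: h(465,772)=(465*31+772)%997=232 -> [232]
  root = 232 != target 164
Candidate A produces the target root.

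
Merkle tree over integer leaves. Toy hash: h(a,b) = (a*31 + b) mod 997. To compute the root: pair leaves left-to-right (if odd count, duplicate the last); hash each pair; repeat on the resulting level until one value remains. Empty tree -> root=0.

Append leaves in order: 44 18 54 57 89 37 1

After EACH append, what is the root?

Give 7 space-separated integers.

Answer: 44 385 702 705 330 660 887

Derivation:
After append 44 (leaves=[44]):
  L0: [44]
  root=44
After append 18 (leaves=[44, 18]):
  L0: [44, 18]
  L1: h(44,18)=(44*31+18)%997=385 -> [385]
  root=385
After append 54 (leaves=[44, 18, 54]):
  L0: [44, 18, 54]
  L1: h(44,18)=(44*31+18)%997=385 h(54,54)=(54*31+54)%997=731 -> [385, 731]
  L2: h(385,731)=(385*31+731)%997=702 -> [702]
  root=702
After append 57 (leaves=[44, 18, 54, 57]):
  L0: [44, 18, 54, 57]
  L1: h(44,18)=(44*31+18)%997=385 h(54,57)=(54*31+57)%997=734 -> [385, 734]
  L2: h(385,734)=(385*31+734)%997=705 -> [705]
  root=705
After append 89 (leaves=[44, 18, 54, 57, 89]):
  L0: [44, 18, 54, 57, 89]
  L1: h(44,18)=(44*31+18)%997=385 h(54,57)=(54*31+57)%997=734 h(89,89)=(89*31+89)%997=854 -> [385, 734, 854]
  L2: h(385,734)=(385*31+734)%997=705 h(854,854)=(854*31+854)%997=409 -> [705, 409]
  L3: h(705,409)=(705*31+409)%997=330 -> [330]
  root=330
After append 37 (leaves=[44, 18, 54, 57, 89, 37]):
  L0: [44, 18, 54, 57, 89, 37]
  L1: h(44,18)=(44*31+18)%997=385 h(54,57)=(54*31+57)%997=734 h(89,37)=(89*31+37)%997=802 -> [385, 734, 802]
  L2: h(385,734)=(385*31+734)%997=705 h(802,802)=(802*31+802)%997=739 -> [705, 739]
  L3: h(705,739)=(705*31+739)%997=660 -> [660]
  root=660
After append 1 (leaves=[44, 18, 54, 57, 89, 37, 1]):
  L0: [44, 18, 54, 57, 89, 37, 1]
  L1: h(44,18)=(44*31+18)%997=385 h(54,57)=(54*31+57)%997=734 h(89,37)=(89*31+37)%997=802 h(1,1)=(1*31+1)%997=32 -> [385, 734, 802, 32]
  L2: h(385,734)=(385*31+734)%997=705 h(802,32)=(802*31+32)%997=966 -> [705, 966]
  L3: h(705,966)=(705*31+966)%997=887 -> [887]
  root=887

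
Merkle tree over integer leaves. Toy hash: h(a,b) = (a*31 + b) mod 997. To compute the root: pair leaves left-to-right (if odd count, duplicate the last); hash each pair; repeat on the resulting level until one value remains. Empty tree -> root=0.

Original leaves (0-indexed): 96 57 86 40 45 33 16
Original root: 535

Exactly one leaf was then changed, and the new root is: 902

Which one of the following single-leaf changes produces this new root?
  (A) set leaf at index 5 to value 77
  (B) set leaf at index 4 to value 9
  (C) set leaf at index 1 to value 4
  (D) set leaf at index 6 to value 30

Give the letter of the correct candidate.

Original leaves: [96, 57, 86, 40, 45, 33, 16]
Target new root: 902
Try each candidate change and compute the resulting root:
Candidate A: set leaf[5] = 77 -> leaves = [96, 57, 86, 40, 45, 77, 16]
  L0: [96, 57, 86, 40, 45, 77, 16]
  L1: h(96,57)=(96*31+57)%997=42 h(86,40)=(86*31+40)%997=712 h(45,77)=(45*31+77)%997=475 h(16,16)=(16*31+16)%997=512 -> [42, 712, 475, 512]
  L2: h(42,712)=(42*31+712)%997=20 h(475,512)=(475*31+512)%997=282 -> [20, 282]
  L3: h(20,282)=(20*31+282)%997=902 -> [902]
  root = 902 == target 902  ** MATCH **
Candidate B: set leaf[4] = 9 -> leaves = [96, 57, 86, 40, 9, 33, 16]
  L0: [96, 57, 86, 40, 9, 33, 16]
  L1: h(96,57)=(96*31+57)%997=42 h(86,40)=(86*31+40)%997=712 h(9,33)=(9*31+33)%997=312 h(16,16)=(16*31+16)%997=512 -> [42, 712, 312, 512]
  L2: h(42,712)=(42*31+712)%997=20 h(312,512)=(312*31+512)%997=214 -> [20, 214]
  L3: h(20,214)=(20*31+214)%997=834 -> [834]
  root = 834 != target 902
Candidate C: set leaf[1] = 4 -> leaves = [96, 4, 86, 40, 45, 33, 16]
  L0: [96, 4, 86, 40, 45, 33, 16]
  L1: h(96,4)=(96*31+4)%997=986 h(86,40)=(86*31+40)%997=712 h(45,33)=(45*31+33)%997=431 h(16,16)=(16*31+16)%997=512 -> [986, 712, 431, 512]
  L2: h(986,712)=(986*31+712)%997=371 h(431,512)=(431*31+512)%997=912 -> [371, 912]
  L3: h(371,912)=(371*31+912)%997=449 -> [449]
  root = 449 != target 902
Candidate D: set leaf[6] = 30 -> leaves = [96, 57, 86, 40, 45, 33, 30]
  L0: [96, 57, 86, 40, 45, 33, 30]
  L1: h(96,57)=(96*31+57)%997=42 h(86,40)=(86*31+40)%997=712 h(45,33)=(45*31+33)%997=431 h(30,30)=(30*31+30)%997=960 -> [42, 712, 431, 960]
  L2: h(42,712)=(42*31+712)%997=20 h(431,960)=(431*31+960)%997=363 -> [20, 363]
  L3: h(20,363)=(20*31+363)%997=983 -> [983]
  root = 983 != target 902
Candidate A produces the target root.

Answer: A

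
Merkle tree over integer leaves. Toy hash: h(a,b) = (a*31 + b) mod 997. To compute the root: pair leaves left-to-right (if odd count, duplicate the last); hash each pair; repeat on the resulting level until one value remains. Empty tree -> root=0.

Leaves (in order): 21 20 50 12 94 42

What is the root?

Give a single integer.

L0: [21, 20, 50, 12, 94, 42]
L1: h(21,20)=(21*31+20)%997=671 h(50,12)=(50*31+12)%997=565 h(94,42)=(94*31+42)%997=962 -> [671, 565, 962]
L2: h(671,565)=(671*31+565)%997=429 h(962,962)=(962*31+962)%997=874 -> [429, 874]
L3: h(429,874)=(429*31+874)%997=215 -> [215]

Answer: 215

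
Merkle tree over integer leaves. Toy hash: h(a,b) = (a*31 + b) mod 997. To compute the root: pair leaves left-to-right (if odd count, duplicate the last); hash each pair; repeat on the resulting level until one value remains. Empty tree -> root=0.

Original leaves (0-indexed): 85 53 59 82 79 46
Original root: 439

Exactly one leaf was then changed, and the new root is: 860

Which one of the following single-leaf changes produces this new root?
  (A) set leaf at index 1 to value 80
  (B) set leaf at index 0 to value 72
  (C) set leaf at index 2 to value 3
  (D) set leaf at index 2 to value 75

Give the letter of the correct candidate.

Answer: D

Derivation:
Original leaves: [85, 53, 59, 82, 79, 46]
Target new root: 860
Try each candidate change and compute the resulting root:
Candidate A: set leaf[1] = 80 -> leaves = [85, 80, 59, 82, 79, 46]
  L0: [85, 80, 59, 82, 79, 46]
  L1: h(85,80)=(85*31+80)%997=721 h(59,82)=(59*31+82)%997=914 h(79,46)=(79*31+46)%997=501 -> [721, 914, 501]
  L2: h(721,914)=(721*31+914)%997=334 h(501,501)=(501*31+501)%997=80 -> [334, 80]
  L3: h(334,80)=(334*31+80)%997=464 -> [464]
  root = 464 != target 860
Candidate B: set leaf[0] = 72 -> leaves = [72, 53, 59, 82, 79, 46]
  L0: [72, 53, 59, 82, 79, 46]
  L1: h(72,53)=(72*31+53)%997=291 h(59,82)=(59*31+82)%997=914 h(79,46)=(79*31+46)%997=501 -> [291, 914, 501]
  L2: h(291,914)=(291*31+914)%997=962 h(501,501)=(501*31+501)%997=80 -> [962, 80]
  L3: h(962,80)=(962*31+80)%997=989 -> [989]
  root = 989 != target 860
Candidate C: set leaf[2] = 3 -> leaves = [85, 53, 3, 82, 79, 46]
  L0: [85, 53, 3, 82, 79, 46]
  L1: h(85,53)=(85*31+53)%997=694 h(3,82)=(3*31+82)%997=175 h(79,46)=(79*31+46)%997=501 -> [694, 175, 501]
  L2: h(694,175)=(694*31+175)%997=752 h(501,501)=(501*31+501)%997=80 -> [752, 80]
  L3: h(752,80)=(752*31+80)%997=461 -> [461]
  root = 461 != target 860
Candidate D: set leaf[2] = 75 -> leaves = [85, 53, 75, 82, 79, 46]
  L0: [85, 53, 75, 82, 79, 46]
  L1: h(85,53)=(85*31+53)%997=694 h(75,82)=(75*31+82)%997=413 h(79,46)=(79*31+46)%997=501 -> [694, 413, 501]
  L2: h(694,413)=(694*31+413)%997=990 h(501,501)=(501*31+501)%997=80 -> [990, 80]
  L3: h(990,80)=(990*31+80)%997=860 -> [860]
  root = 860 == target 860  ** MATCH **
Candidate D produces the target root.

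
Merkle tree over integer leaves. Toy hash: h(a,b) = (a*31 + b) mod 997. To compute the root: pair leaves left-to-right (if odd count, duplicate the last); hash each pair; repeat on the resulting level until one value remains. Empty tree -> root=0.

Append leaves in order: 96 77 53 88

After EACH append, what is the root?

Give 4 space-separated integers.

After append 96 (leaves=[96]):
  L0: [96]
  root=96
After append 77 (leaves=[96, 77]):
  L0: [96, 77]
  L1: h(96,77)=(96*31+77)%997=62 -> [62]
  root=62
After append 53 (leaves=[96, 77, 53]):
  L0: [96, 77, 53]
  L1: h(96,77)=(96*31+77)%997=62 h(53,53)=(53*31+53)%997=699 -> [62, 699]
  L2: h(62,699)=(62*31+699)%997=627 -> [627]
  root=627
After append 88 (leaves=[96, 77, 53, 88]):
  L0: [96, 77, 53, 88]
  L1: h(96,77)=(96*31+77)%997=62 h(53,88)=(53*31+88)%997=734 -> [62, 734]
  L2: h(62,734)=(62*31+734)%997=662 -> [662]
  root=662

Answer: 96 62 627 662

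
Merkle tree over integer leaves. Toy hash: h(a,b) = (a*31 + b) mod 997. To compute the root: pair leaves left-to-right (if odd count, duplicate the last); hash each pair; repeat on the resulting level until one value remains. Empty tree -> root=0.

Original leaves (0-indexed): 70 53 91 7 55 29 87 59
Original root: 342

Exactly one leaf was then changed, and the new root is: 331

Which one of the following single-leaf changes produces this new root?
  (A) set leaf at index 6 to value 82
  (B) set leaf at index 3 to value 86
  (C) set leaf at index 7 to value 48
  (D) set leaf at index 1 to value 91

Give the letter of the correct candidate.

Answer: C

Derivation:
Original leaves: [70, 53, 91, 7, 55, 29, 87, 59]
Target new root: 331
Try each candidate change and compute the resulting root:
Candidate A: set leaf[6] = 82 -> leaves = [70, 53, 91, 7, 55, 29, 82, 59]
  L0: [70, 53, 91, 7, 55, 29, 82, 59]
  L1: h(70,53)=(70*31+53)%997=229 h(91,7)=(91*31+7)%997=834 h(55,29)=(55*31+29)%997=737 h(82,59)=(82*31+59)%997=607 -> [229, 834, 737, 607]
  L2: h(229,834)=(229*31+834)%997=954 h(737,607)=(737*31+607)%997=523 -> [954, 523]
  L3: h(954,523)=(954*31+523)%997=187 -> [187]
  root = 187 != target 331
Candidate B: set leaf[3] = 86 -> leaves = [70, 53, 91, 86, 55, 29, 87, 59]
  L0: [70, 53, 91, 86, 55, 29, 87, 59]
  L1: h(70,53)=(70*31+53)%997=229 h(91,86)=(91*31+86)%997=913 h(55,29)=(55*31+29)%997=737 h(87,59)=(87*31+59)%997=762 -> [229, 913, 737, 762]
  L2: h(229,913)=(229*31+913)%997=36 h(737,762)=(737*31+762)%997=678 -> [36, 678]
  L3: h(36,678)=(36*31+678)%997=797 -> [797]
  root = 797 != target 331
Candidate C: set leaf[7] = 48 -> leaves = [70, 53, 91, 7, 55, 29, 87, 48]
  L0: [70, 53, 91, 7, 55, 29, 87, 48]
  L1: h(70,53)=(70*31+53)%997=229 h(91,7)=(91*31+7)%997=834 h(55,29)=(55*31+29)%997=737 h(87,48)=(87*31+48)%997=751 -> [229, 834, 737, 751]
  L2: h(229,834)=(229*31+834)%997=954 h(737,751)=(737*31+751)%997=667 -> [954, 667]
  L3: h(954,667)=(954*31+667)%997=331 -> [331]
  root = 331 == target 331  ** MATCH **
Candidate D: set leaf[1] = 91 -> leaves = [70, 91, 91, 7, 55, 29, 87, 59]
  L0: [70, 91, 91, 7, 55, 29, 87, 59]
  L1: h(70,91)=(70*31+91)%997=267 h(91,7)=(91*31+7)%997=834 h(55,29)=(55*31+29)%997=737 h(87,59)=(87*31+59)%997=762 -> [267, 834, 737, 762]
  L2: h(267,834)=(267*31+834)%997=138 h(737,762)=(737*31+762)%997=678 -> [138, 678]
  L3: h(138,678)=(138*31+678)%997=968 -> [968]
  root = 968 != target 331
Candidate C produces the target root.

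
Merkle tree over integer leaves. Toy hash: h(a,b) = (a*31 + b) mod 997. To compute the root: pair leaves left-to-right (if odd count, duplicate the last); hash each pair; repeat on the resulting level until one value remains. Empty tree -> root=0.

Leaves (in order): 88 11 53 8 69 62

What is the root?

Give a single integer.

L0: [88, 11, 53, 8, 69, 62]
L1: h(88,11)=(88*31+11)%997=745 h(53,8)=(53*31+8)%997=654 h(69,62)=(69*31+62)%997=207 -> [745, 654, 207]
L2: h(745,654)=(745*31+654)%997=818 h(207,207)=(207*31+207)%997=642 -> [818, 642]
L3: h(818,642)=(818*31+642)%997=78 -> [78]

Answer: 78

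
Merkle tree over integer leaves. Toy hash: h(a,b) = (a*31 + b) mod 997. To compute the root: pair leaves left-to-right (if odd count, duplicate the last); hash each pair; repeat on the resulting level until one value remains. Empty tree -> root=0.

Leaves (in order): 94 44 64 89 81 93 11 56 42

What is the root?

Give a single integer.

Answer: 799

Derivation:
L0: [94, 44, 64, 89, 81, 93, 11, 56, 42]
L1: h(94,44)=(94*31+44)%997=964 h(64,89)=(64*31+89)%997=79 h(81,93)=(81*31+93)%997=610 h(11,56)=(11*31+56)%997=397 h(42,42)=(42*31+42)%997=347 -> [964, 79, 610, 397, 347]
L2: h(964,79)=(964*31+79)%997=53 h(610,397)=(610*31+397)%997=364 h(347,347)=(347*31+347)%997=137 -> [53, 364, 137]
L3: h(53,364)=(53*31+364)%997=13 h(137,137)=(137*31+137)%997=396 -> [13, 396]
L4: h(13,396)=(13*31+396)%997=799 -> [799]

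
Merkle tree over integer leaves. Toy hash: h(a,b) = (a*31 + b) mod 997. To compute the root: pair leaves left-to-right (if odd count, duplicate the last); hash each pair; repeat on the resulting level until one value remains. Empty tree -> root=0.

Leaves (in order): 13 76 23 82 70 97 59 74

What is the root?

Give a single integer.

Answer: 818

Derivation:
L0: [13, 76, 23, 82, 70, 97, 59, 74]
L1: h(13,76)=(13*31+76)%997=479 h(23,82)=(23*31+82)%997=795 h(70,97)=(70*31+97)%997=273 h(59,74)=(59*31+74)%997=906 -> [479, 795, 273, 906]
L2: h(479,795)=(479*31+795)%997=689 h(273,906)=(273*31+906)%997=396 -> [689, 396]
L3: h(689,396)=(689*31+396)%997=818 -> [818]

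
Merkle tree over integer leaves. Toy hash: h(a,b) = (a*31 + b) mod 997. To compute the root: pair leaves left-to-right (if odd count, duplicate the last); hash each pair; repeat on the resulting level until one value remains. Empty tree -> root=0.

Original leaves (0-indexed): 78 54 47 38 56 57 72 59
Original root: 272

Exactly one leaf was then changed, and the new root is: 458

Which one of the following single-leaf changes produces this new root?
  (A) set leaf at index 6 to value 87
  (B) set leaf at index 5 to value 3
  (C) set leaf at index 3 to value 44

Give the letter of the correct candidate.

Original leaves: [78, 54, 47, 38, 56, 57, 72, 59]
Target new root: 458
Try each candidate change and compute the resulting root:
Candidate A: set leaf[6] = 87 -> leaves = [78, 54, 47, 38, 56, 57, 87, 59]
  L0: [78, 54, 47, 38, 56, 57, 87, 59]
  L1: h(78,54)=(78*31+54)%997=478 h(47,38)=(47*31+38)%997=498 h(56,57)=(56*31+57)%997=796 h(87,59)=(87*31+59)%997=762 -> [478, 498, 796, 762]
  L2: h(478,498)=(478*31+498)%997=361 h(796,762)=(796*31+762)%997=513 -> [361, 513]
  L3: h(361,513)=(361*31+513)%997=737 -> [737]
  root = 737 != target 458
Candidate B: set leaf[5] = 3 -> leaves = [78, 54, 47, 38, 56, 3, 72, 59]
  L0: [78, 54, 47, 38, 56, 3, 72, 59]
  L1: h(78,54)=(78*31+54)%997=478 h(47,38)=(47*31+38)%997=498 h(56,3)=(56*31+3)%997=742 h(72,59)=(72*31+59)%997=297 -> [478, 498, 742, 297]
  L2: h(478,498)=(478*31+498)%997=361 h(742,297)=(742*31+297)%997=368 -> [361, 368]
  L3: h(361,368)=(361*31+368)%997=592 -> [592]
  root = 592 != target 458
Candidate C: set leaf[3] = 44 -> leaves = [78, 54, 47, 44, 56, 57, 72, 59]
  L0: [78, 54, 47, 44, 56, 57, 72, 59]
  L1: h(78,54)=(78*31+54)%997=478 h(47,44)=(47*31+44)%997=504 h(56,57)=(56*31+57)%997=796 h(72,59)=(72*31+59)%997=297 -> [478, 504, 796, 297]
  L2: h(478,504)=(478*31+504)%997=367 h(796,297)=(796*31+297)%997=48 -> [367, 48]
  L3: h(367,48)=(367*31+48)%997=458 -> [458]
  root = 458 == target 458  ** MATCH **
Candidate C produces the target root.

Answer: C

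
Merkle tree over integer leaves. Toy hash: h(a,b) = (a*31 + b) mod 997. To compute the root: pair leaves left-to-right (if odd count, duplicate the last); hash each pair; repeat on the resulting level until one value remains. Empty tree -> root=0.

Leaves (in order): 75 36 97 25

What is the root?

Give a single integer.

L0: [75, 36, 97, 25]
L1: h(75,36)=(75*31+36)%997=367 h(97,25)=(97*31+25)%997=41 -> [367, 41]
L2: h(367,41)=(367*31+41)%997=451 -> [451]

Answer: 451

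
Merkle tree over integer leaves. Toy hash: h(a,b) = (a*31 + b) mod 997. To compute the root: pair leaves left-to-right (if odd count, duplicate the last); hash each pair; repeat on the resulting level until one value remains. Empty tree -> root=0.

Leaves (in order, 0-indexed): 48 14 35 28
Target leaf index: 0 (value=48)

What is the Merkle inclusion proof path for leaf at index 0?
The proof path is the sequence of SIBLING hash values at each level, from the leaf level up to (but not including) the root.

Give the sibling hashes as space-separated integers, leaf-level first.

L0 (leaves): [48, 14, 35, 28], target index=0
L1: h(48,14)=(48*31+14)%997=505 [pair 0] h(35,28)=(35*31+28)%997=116 [pair 1] -> [505, 116]
  Sibling for proof at L0: 14
L2: h(505,116)=(505*31+116)%997=816 [pair 0] -> [816]
  Sibling for proof at L1: 116
Root: 816
Proof path (sibling hashes from leaf to root): [14, 116]

Answer: 14 116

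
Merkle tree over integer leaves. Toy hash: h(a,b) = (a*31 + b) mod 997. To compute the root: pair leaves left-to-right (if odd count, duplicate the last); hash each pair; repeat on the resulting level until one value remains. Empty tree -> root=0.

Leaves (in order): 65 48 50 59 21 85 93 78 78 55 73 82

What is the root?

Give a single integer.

L0: [65, 48, 50, 59, 21, 85, 93, 78, 78, 55, 73, 82]
L1: h(65,48)=(65*31+48)%997=69 h(50,59)=(50*31+59)%997=612 h(21,85)=(21*31+85)%997=736 h(93,78)=(93*31+78)%997=967 h(78,55)=(78*31+55)%997=479 h(73,82)=(73*31+82)%997=351 -> [69, 612, 736, 967, 479, 351]
L2: h(69,612)=(69*31+612)%997=757 h(736,967)=(736*31+967)%997=852 h(479,351)=(479*31+351)%997=245 -> [757, 852, 245]
L3: h(757,852)=(757*31+852)%997=391 h(245,245)=(245*31+245)%997=861 -> [391, 861]
L4: h(391,861)=(391*31+861)%997=21 -> [21]

Answer: 21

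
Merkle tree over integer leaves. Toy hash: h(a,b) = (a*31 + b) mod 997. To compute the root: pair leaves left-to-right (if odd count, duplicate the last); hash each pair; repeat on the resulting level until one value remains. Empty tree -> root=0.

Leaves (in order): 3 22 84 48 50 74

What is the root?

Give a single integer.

L0: [3, 22, 84, 48, 50, 74]
L1: h(3,22)=(3*31+22)%997=115 h(84,48)=(84*31+48)%997=658 h(50,74)=(50*31+74)%997=627 -> [115, 658, 627]
L2: h(115,658)=(115*31+658)%997=235 h(627,627)=(627*31+627)%997=124 -> [235, 124]
L3: h(235,124)=(235*31+124)%997=430 -> [430]

Answer: 430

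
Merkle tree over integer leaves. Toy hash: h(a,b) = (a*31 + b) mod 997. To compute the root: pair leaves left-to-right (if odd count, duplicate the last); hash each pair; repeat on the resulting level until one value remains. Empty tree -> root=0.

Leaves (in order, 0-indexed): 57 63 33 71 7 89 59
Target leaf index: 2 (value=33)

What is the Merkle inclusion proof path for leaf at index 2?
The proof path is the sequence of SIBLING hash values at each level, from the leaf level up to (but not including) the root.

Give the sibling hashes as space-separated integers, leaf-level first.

L0 (leaves): [57, 63, 33, 71, 7, 89, 59], target index=2
L1: h(57,63)=(57*31+63)%997=833 [pair 0] h(33,71)=(33*31+71)%997=97 [pair 1] h(7,89)=(7*31+89)%997=306 [pair 2] h(59,59)=(59*31+59)%997=891 [pair 3] -> [833, 97, 306, 891]
  Sibling for proof at L0: 71
L2: h(833,97)=(833*31+97)%997=995 [pair 0] h(306,891)=(306*31+891)%997=407 [pair 1] -> [995, 407]
  Sibling for proof at L1: 833
L3: h(995,407)=(995*31+407)%997=345 [pair 0] -> [345]
  Sibling for proof at L2: 407
Root: 345
Proof path (sibling hashes from leaf to root): [71, 833, 407]

Answer: 71 833 407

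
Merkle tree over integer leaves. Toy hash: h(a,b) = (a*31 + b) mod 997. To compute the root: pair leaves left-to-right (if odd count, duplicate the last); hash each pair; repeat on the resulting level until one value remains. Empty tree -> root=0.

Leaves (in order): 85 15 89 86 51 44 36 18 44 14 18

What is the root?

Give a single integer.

L0: [85, 15, 89, 86, 51, 44, 36, 18, 44, 14, 18]
L1: h(85,15)=(85*31+15)%997=656 h(89,86)=(89*31+86)%997=851 h(51,44)=(51*31+44)%997=628 h(36,18)=(36*31+18)%997=137 h(44,14)=(44*31+14)%997=381 h(18,18)=(18*31+18)%997=576 -> [656, 851, 628, 137, 381, 576]
L2: h(656,851)=(656*31+851)%997=250 h(628,137)=(628*31+137)%997=662 h(381,576)=(381*31+576)%997=423 -> [250, 662, 423]
L3: h(250,662)=(250*31+662)%997=436 h(423,423)=(423*31+423)%997=575 -> [436, 575]
L4: h(436,575)=(436*31+575)%997=133 -> [133]

Answer: 133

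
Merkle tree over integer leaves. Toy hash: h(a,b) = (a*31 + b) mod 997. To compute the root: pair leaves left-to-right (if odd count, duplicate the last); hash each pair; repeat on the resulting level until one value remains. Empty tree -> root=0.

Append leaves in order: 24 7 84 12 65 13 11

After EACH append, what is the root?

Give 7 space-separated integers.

Answer: 24 751 47 972 980 313 631

Derivation:
After append 24 (leaves=[24]):
  L0: [24]
  root=24
After append 7 (leaves=[24, 7]):
  L0: [24, 7]
  L1: h(24,7)=(24*31+7)%997=751 -> [751]
  root=751
After append 84 (leaves=[24, 7, 84]):
  L0: [24, 7, 84]
  L1: h(24,7)=(24*31+7)%997=751 h(84,84)=(84*31+84)%997=694 -> [751, 694]
  L2: h(751,694)=(751*31+694)%997=47 -> [47]
  root=47
After append 12 (leaves=[24, 7, 84, 12]):
  L0: [24, 7, 84, 12]
  L1: h(24,7)=(24*31+7)%997=751 h(84,12)=(84*31+12)%997=622 -> [751, 622]
  L2: h(751,622)=(751*31+622)%997=972 -> [972]
  root=972
After append 65 (leaves=[24, 7, 84, 12, 65]):
  L0: [24, 7, 84, 12, 65]
  L1: h(24,7)=(24*31+7)%997=751 h(84,12)=(84*31+12)%997=622 h(65,65)=(65*31+65)%997=86 -> [751, 622, 86]
  L2: h(751,622)=(751*31+622)%997=972 h(86,86)=(86*31+86)%997=758 -> [972, 758]
  L3: h(972,758)=(972*31+758)%997=980 -> [980]
  root=980
After append 13 (leaves=[24, 7, 84, 12, 65, 13]):
  L0: [24, 7, 84, 12, 65, 13]
  L1: h(24,7)=(24*31+7)%997=751 h(84,12)=(84*31+12)%997=622 h(65,13)=(65*31+13)%997=34 -> [751, 622, 34]
  L2: h(751,622)=(751*31+622)%997=972 h(34,34)=(34*31+34)%997=91 -> [972, 91]
  L3: h(972,91)=(972*31+91)%997=313 -> [313]
  root=313
After append 11 (leaves=[24, 7, 84, 12, 65, 13, 11]):
  L0: [24, 7, 84, 12, 65, 13, 11]
  L1: h(24,7)=(24*31+7)%997=751 h(84,12)=(84*31+12)%997=622 h(65,13)=(65*31+13)%997=34 h(11,11)=(11*31+11)%997=352 -> [751, 622, 34, 352]
  L2: h(751,622)=(751*31+622)%997=972 h(34,352)=(34*31+352)%997=409 -> [972, 409]
  L3: h(972,409)=(972*31+409)%997=631 -> [631]
  root=631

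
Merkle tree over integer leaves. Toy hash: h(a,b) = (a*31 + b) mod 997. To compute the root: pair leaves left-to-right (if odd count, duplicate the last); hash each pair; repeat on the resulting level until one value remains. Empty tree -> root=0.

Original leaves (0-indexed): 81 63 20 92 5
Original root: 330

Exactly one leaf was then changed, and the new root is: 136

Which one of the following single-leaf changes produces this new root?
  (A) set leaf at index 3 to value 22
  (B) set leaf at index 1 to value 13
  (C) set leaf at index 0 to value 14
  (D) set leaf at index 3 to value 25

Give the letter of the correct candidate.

Answer: B

Derivation:
Original leaves: [81, 63, 20, 92, 5]
Target new root: 136
Try each candidate change and compute the resulting root:
Candidate A: set leaf[3] = 22 -> leaves = [81, 63, 20, 22, 5]
  L0: [81, 63, 20, 22, 5]
  L1: h(81,63)=(81*31+63)%997=580 h(20,22)=(20*31+22)%997=642 h(5,5)=(5*31+5)%997=160 -> [580, 642, 160]
  L2: h(580,642)=(580*31+642)%997=676 h(160,160)=(160*31+160)%997=135 -> [676, 135]
  L3: h(676,135)=(676*31+135)%997=154 -> [154]
  root = 154 != target 136
Candidate B: set leaf[1] = 13 -> leaves = [81, 13, 20, 92, 5]
  L0: [81, 13, 20, 92, 5]
  L1: h(81,13)=(81*31+13)%997=530 h(20,92)=(20*31+92)%997=712 h(5,5)=(5*31+5)%997=160 -> [530, 712, 160]
  L2: h(530,712)=(530*31+712)%997=193 h(160,160)=(160*31+160)%997=135 -> [193, 135]
  L3: h(193,135)=(193*31+135)%997=136 -> [136]
  root = 136 == target 136  ** MATCH **
Candidate C: set leaf[0] = 14 -> leaves = [14, 63, 20, 92, 5]
  L0: [14, 63, 20, 92, 5]
  L1: h(14,63)=(14*31+63)%997=497 h(20,92)=(20*31+92)%997=712 h(5,5)=(5*31+5)%997=160 -> [497, 712, 160]
  L2: h(497,712)=(497*31+712)%997=167 h(160,160)=(160*31+160)%997=135 -> [167, 135]
  L3: h(167,135)=(167*31+135)%997=327 -> [327]
  root = 327 != target 136
Candidate D: set leaf[3] = 25 -> leaves = [81, 63, 20, 25, 5]
  L0: [81, 63, 20, 25, 5]
  L1: h(81,63)=(81*31+63)%997=580 h(20,25)=(20*31+25)%997=645 h(5,5)=(5*31+5)%997=160 -> [580, 645, 160]
  L2: h(580,645)=(580*31+645)%997=679 h(160,160)=(160*31+160)%997=135 -> [679, 135]
  L3: h(679,135)=(679*31+135)%997=247 -> [247]
  root = 247 != target 136
Candidate B produces the target root.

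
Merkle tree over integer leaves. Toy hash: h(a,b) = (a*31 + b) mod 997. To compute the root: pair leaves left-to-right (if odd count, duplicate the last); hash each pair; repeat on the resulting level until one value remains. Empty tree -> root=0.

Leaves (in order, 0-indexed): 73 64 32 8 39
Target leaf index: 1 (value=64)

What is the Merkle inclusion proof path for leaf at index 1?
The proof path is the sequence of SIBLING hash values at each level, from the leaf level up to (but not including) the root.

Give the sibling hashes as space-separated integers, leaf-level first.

L0 (leaves): [73, 64, 32, 8, 39], target index=1
L1: h(73,64)=(73*31+64)%997=333 [pair 0] h(32,8)=(32*31+8)%997=3 [pair 1] h(39,39)=(39*31+39)%997=251 [pair 2] -> [333, 3, 251]
  Sibling for proof at L0: 73
L2: h(333,3)=(333*31+3)%997=356 [pair 0] h(251,251)=(251*31+251)%997=56 [pair 1] -> [356, 56]
  Sibling for proof at L1: 3
L3: h(356,56)=(356*31+56)%997=125 [pair 0] -> [125]
  Sibling for proof at L2: 56
Root: 125
Proof path (sibling hashes from leaf to root): [73, 3, 56]

Answer: 73 3 56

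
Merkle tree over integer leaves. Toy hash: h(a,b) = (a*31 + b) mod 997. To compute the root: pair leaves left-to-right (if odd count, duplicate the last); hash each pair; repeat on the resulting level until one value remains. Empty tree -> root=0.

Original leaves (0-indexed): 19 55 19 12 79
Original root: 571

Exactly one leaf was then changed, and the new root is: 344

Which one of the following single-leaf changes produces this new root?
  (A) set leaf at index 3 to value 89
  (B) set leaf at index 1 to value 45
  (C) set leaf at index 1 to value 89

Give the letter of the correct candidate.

Answer: C

Derivation:
Original leaves: [19, 55, 19, 12, 79]
Target new root: 344
Try each candidate change and compute the resulting root:
Candidate A: set leaf[3] = 89 -> leaves = [19, 55, 19, 89, 79]
  L0: [19, 55, 19, 89, 79]
  L1: h(19,55)=(19*31+55)%997=644 h(19,89)=(19*31+89)%997=678 h(79,79)=(79*31+79)%997=534 -> [644, 678, 534]
  L2: h(644,678)=(644*31+678)%997=702 h(534,534)=(534*31+534)%997=139 -> [702, 139]
  L3: h(702,139)=(702*31+139)%997=964 -> [964]
  root = 964 != target 344
Candidate B: set leaf[1] = 45 -> leaves = [19, 45, 19, 12, 79]
  L0: [19, 45, 19, 12, 79]
  L1: h(19,45)=(19*31+45)%997=634 h(19,12)=(19*31+12)%997=601 h(79,79)=(79*31+79)%997=534 -> [634, 601, 534]
  L2: h(634,601)=(634*31+601)%997=315 h(534,534)=(534*31+534)%997=139 -> [315, 139]
  L3: h(315,139)=(315*31+139)%997=931 -> [931]
  root = 931 != target 344
Candidate C: set leaf[1] = 89 -> leaves = [19, 89, 19, 12, 79]
  L0: [19, 89, 19, 12, 79]
  L1: h(19,89)=(19*31+89)%997=678 h(19,12)=(19*31+12)%997=601 h(79,79)=(79*31+79)%997=534 -> [678, 601, 534]
  L2: h(678,601)=(678*31+601)%997=682 h(534,534)=(534*31+534)%997=139 -> [682, 139]
  L3: h(682,139)=(682*31+139)%997=344 -> [344]
  root = 344 == target 344  ** MATCH **
Candidate C produces the target root.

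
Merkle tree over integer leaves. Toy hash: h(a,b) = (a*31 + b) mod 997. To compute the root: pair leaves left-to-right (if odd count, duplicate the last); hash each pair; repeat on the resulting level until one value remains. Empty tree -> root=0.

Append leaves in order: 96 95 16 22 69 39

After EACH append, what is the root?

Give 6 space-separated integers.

Answer: 96 80 1 7 86 123

Derivation:
After append 96 (leaves=[96]):
  L0: [96]
  root=96
After append 95 (leaves=[96, 95]):
  L0: [96, 95]
  L1: h(96,95)=(96*31+95)%997=80 -> [80]
  root=80
After append 16 (leaves=[96, 95, 16]):
  L0: [96, 95, 16]
  L1: h(96,95)=(96*31+95)%997=80 h(16,16)=(16*31+16)%997=512 -> [80, 512]
  L2: h(80,512)=(80*31+512)%997=1 -> [1]
  root=1
After append 22 (leaves=[96, 95, 16, 22]):
  L0: [96, 95, 16, 22]
  L1: h(96,95)=(96*31+95)%997=80 h(16,22)=(16*31+22)%997=518 -> [80, 518]
  L2: h(80,518)=(80*31+518)%997=7 -> [7]
  root=7
After append 69 (leaves=[96, 95, 16, 22, 69]):
  L0: [96, 95, 16, 22, 69]
  L1: h(96,95)=(96*31+95)%997=80 h(16,22)=(16*31+22)%997=518 h(69,69)=(69*31+69)%997=214 -> [80, 518, 214]
  L2: h(80,518)=(80*31+518)%997=7 h(214,214)=(214*31+214)%997=866 -> [7, 866]
  L3: h(7,866)=(7*31+866)%997=86 -> [86]
  root=86
After append 39 (leaves=[96, 95, 16, 22, 69, 39]):
  L0: [96, 95, 16, 22, 69, 39]
  L1: h(96,95)=(96*31+95)%997=80 h(16,22)=(16*31+22)%997=518 h(69,39)=(69*31+39)%997=184 -> [80, 518, 184]
  L2: h(80,518)=(80*31+518)%997=7 h(184,184)=(184*31+184)%997=903 -> [7, 903]
  L3: h(7,903)=(7*31+903)%997=123 -> [123]
  root=123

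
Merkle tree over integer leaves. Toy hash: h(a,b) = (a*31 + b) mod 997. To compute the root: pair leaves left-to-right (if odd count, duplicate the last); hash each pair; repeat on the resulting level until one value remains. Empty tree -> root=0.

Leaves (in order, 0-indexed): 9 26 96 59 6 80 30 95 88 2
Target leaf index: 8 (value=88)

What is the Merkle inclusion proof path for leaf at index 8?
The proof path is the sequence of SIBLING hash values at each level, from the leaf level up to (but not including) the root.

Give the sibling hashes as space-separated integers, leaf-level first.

Answer: 2 736 621 652

Derivation:
L0 (leaves): [9, 26, 96, 59, 6, 80, 30, 95, 88, 2], target index=8
L1: h(9,26)=(9*31+26)%997=305 [pair 0] h(96,59)=(96*31+59)%997=44 [pair 1] h(6,80)=(6*31+80)%997=266 [pair 2] h(30,95)=(30*31+95)%997=28 [pair 3] h(88,2)=(88*31+2)%997=736 [pair 4] -> [305, 44, 266, 28, 736]
  Sibling for proof at L0: 2
L2: h(305,44)=(305*31+44)%997=526 [pair 0] h(266,28)=(266*31+28)%997=298 [pair 1] h(736,736)=(736*31+736)%997=621 [pair 2] -> [526, 298, 621]
  Sibling for proof at L1: 736
L3: h(526,298)=(526*31+298)%997=652 [pair 0] h(621,621)=(621*31+621)%997=929 [pair 1] -> [652, 929]
  Sibling for proof at L2: 621
L4: h(652,929)=(652*31+929)%997=204 [pair 0] -> [204]
  Sibling for proof at L3: 652
Root: 204
Proof path (sibling hashes from leaf to root): [2, 736, 621, 652]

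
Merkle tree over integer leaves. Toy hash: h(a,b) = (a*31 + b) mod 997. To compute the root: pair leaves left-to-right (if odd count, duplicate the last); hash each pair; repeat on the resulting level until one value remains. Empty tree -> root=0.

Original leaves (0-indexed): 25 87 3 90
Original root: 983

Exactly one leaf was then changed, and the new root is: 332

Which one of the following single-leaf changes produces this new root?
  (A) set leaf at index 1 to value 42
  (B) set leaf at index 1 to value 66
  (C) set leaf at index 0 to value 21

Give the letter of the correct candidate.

Original leaves: [25, 87, 3, 90]
Target new root: 332
Try each candidate change and compute the resulting root:
Candidate A: set leaf[1] = 42 -> leaves = [25, 42, 3, 90]
  L0: [25, 42, 3, 90]
  L1: h(25,42)=(25*31+42)%997=817 h(3,90)=(3*31+90)%997=183 -> [817, 183]
  L2: h(817,183)=(817*31+183)%997=585 -> [585]
  root = 585 != target 332
Candidate B: set leaf[1] = 66 -> leaves = [25, 66, 3, 90]
  L0: [25, 66, 3, 90]
  L1: h(25,66)=(25*31+66)%997=841 h(3,90)=(3*31+90)%997=183 -> [841, 183]
  L2: h(841,183)=(841*31+183)%997=332 -> [332]
  root = 332 == target 332  ** MATCH **
Candidate C: set leaf[0] = 21 -> leaves = [21, 87, 3, 90]
  L0: [21, 87, 3, 90]
  L1: h(21,87)=(21*31+87)%997=738 h(3,90)=(3*31+90)%997=183 -> [738, 183]
  L2: h(738,183)=(738*31+183)%997=130 -> [130]
  root = 130 != target 332
Candidate B produces the target root.

Answer: B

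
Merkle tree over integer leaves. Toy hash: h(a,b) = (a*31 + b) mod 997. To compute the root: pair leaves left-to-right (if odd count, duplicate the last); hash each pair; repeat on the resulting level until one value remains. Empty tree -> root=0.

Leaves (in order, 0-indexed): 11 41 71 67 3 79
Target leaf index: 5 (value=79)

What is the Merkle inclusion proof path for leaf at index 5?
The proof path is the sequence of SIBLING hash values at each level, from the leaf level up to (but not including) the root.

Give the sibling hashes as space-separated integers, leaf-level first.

L0 (leaves): [11, 41, 71, 67, 3, 79], target index=5
L1: h(11,41)=(11*31+41)%997=382 [pair 0] h(71,67)=(71*31+67)%997=274 [pair 1] h(3,79)=(3*31+79)%997=172 [pair 2] -> [382, 274, 172]
  Sibling for proof at L0: 3
L2: h(382,274)=(382*31+274)%997=152 [pair 0] h(172,172)=(172*31+172)%997=519 [pair 1] -> [152, 519]
  Sibling for proof at L1: 172
L3: h(152,519)=(152*31+519)%997=246 [pair 0] -> [246]
  Sibling for proof at L2: 152
Root: 246
Proof path (sibling hashes from leaf to root): [3, 172, 152]

Answer: 3 172 152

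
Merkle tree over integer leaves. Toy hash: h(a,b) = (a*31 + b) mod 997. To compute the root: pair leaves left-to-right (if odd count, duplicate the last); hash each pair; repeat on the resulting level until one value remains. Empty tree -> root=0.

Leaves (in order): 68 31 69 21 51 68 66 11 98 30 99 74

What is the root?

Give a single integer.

L0: [68, 31, 69, 21, 51, 68, 66, 11, 98, 30, 99, 74]
L1: h(68,31)=(68*31+31)%997=145 h(69,21)=(69*31+21)%997=166 h(51,68)=(51*31+68)%997=652 h(66,11)=(66*31+11)%997=63 h(98,30)=(98*31+30)%997=77 h(99,74)=(99*31+74)%997=152 -> [145, 166, 652, 63, 77, 152]
L2: h(145,166)=(145*31+166)%997=673 h(652,63)=(652*31+63)%997=335 h(77,152)=(77*31+152)%997=545 -> [673, 335, 545]
L3: h(673,335)=(673*31+335)%997=261 h(545,545)=(545*31+545)%997=491 -> [261, 491]
L4: h(261,491)=(261*31+491)%997=606 -> [606]

Answer: 606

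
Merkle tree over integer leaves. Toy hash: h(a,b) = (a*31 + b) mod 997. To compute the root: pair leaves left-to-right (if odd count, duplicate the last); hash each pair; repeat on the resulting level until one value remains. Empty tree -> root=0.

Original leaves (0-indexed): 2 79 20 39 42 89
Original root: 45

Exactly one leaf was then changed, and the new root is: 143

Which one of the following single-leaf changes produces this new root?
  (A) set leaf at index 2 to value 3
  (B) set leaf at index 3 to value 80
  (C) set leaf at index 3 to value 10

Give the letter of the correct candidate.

Original leaves: [2, 79, 20, 39, 42, 89]
Target new root: 143
Try each candidate change and compute the resulting root:
Candidate A: set leaf[2] = 3 -> leaves = [2, 79, 3, 39, 42, 89]
  L0: [2, 79, 3, 39, 42, 89]
  L1: h(2,79)=(2*31+79)%997=141 h(3,39)=(3*31+39)%997=132 h(42,89)=(42*31+89)%997=394 -> [141, 132, 394]
  L2: h(141,132)=(141*31+132)%997=515 h(394,394)=(394*31+394)%997=644 -> [515, 644]
  L3: h(515,644)=(515*31+644)%997=657 -> [657]
  root = 657 != target 143
Candidate B: set leaf[3] = 80 -> leaves = [2, 79, 20, 80, 42, 89]
  L0: [2, 79, 20, 80, 42, 89]
  L1: h(2,79)=(2*31+79)%997=141 h(20,80)=(20*31+80)%997=700 h(42,89)=(42*31+89)%997=394 -> [141, 700, 394]
  L2: h(141,700)=(141*31+700)%997=86 h(394,394)=(394*31+394)%997=644 -> [86, 644]
  L3: h(86,644)=(86*31+644)%997=319 -> [319]
  root = 319 != target 143
Candidate C: set leaf[3] = 10 -> leaves = [2, 79, 20, 10, 42, 89]
  L0: [2, 79, 20, 10, 42, 89]
  L1: h(2,79)=(2*31+79)%997=141 h(20,10)=(20*31+10)%997=630 h(42,89)=(42*31+89)%997=394 -> [141, 630, 394]
  L2: h(141,630)=(141*31+630)%997=16 h(394,394)=(394*31+394)%997=644 -> [16, 644]
  L3: h(16,644)=(16*31+644)%997=143 -> [143]
  root = 143 == target 143  ** MATCH **
Candidate C produces the target root.

Answer: C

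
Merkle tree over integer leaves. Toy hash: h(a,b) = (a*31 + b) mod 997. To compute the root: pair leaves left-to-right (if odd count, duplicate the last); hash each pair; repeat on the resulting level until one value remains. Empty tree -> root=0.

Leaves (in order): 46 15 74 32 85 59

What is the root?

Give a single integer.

L0: [46, 15, 74, 32, 85, 59]
L1: h(46,15)=(46*31+15)%997=444 h(74,32)=(74*31+32)%997=332 h(85,59)=(85*31+59)%997=700 -> [444, 332, 700]
L2: h(444,332)=(444*31+332)%997=138 h(700,700)=(700*31+700)%997=466 -> [138, 466]
L3: h(138,466)=(138*31+466)%997=756 -> [756]

Answer: 756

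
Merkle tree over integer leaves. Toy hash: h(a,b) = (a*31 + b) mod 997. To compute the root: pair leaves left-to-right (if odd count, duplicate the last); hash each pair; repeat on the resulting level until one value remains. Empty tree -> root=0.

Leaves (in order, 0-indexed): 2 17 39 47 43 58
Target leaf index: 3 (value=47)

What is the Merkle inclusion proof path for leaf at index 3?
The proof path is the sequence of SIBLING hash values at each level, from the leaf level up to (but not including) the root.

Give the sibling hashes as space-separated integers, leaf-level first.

Answer: 39 79 644

Derivation:
L0 (leaves): [2, 17, 39, 47, 43, 58], target index=3
L1: h(2,17)=(2*31+17)%997=79 [pair 0] h(39,47)=(39*31+47)%997=259 [pair 1] h(43,58)=(43*31+58)%997=394 [pair 2] -> [79, 259, 394]
  Sibling for proof at L0: 39
L2: h(79,259)=(79*31+259)%997=714 [pair 0] h(394,394)=(394*31+394)%997=644 [pair 1] -> [714, 644]
  Sibling for proof at L1: 79
L3: h(714,644)=(714*31+644)%997=844 [pair 0] -> [844]
  Sibling for proof at L2: 644
Root: 844
Proof path (sibling hashes from leaf to root): [39, 79, 644]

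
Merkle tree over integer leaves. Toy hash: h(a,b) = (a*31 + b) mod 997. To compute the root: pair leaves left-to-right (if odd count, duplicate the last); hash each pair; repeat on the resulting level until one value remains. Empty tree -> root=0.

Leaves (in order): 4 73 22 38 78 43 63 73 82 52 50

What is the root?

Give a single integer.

L0: [4, 73, 22, 38, 78, 43, 63, 73, 82, 52, 50]
L1: h(4,73)=(4*31+73)%997=197 h(22,38)=(22*31+38)%997=720 h(78,43)=(78*31+43)%997=467 h(63,73)=(63*31+73)%997=32 h(82,52)=(82*31+52)%997=600 h(50,50)=(50*31+50)%997=603 -> [197, 720, 467, 32, 600, 603]
L2: h(197,720)=(197*31+720)%997=845 h(467,32)=(467*31+32)%997=551 h(600,603)=(600*31+603)%997=260 -> [845, 551, 260]
L3: h(845,551)=(845*31+551)%997=824 h(260,260)=(260*31+260)%997=344 -> [824, 344]
L4: h(824,344)=(824*31+344)%997=963 -> [963]

Answer: 963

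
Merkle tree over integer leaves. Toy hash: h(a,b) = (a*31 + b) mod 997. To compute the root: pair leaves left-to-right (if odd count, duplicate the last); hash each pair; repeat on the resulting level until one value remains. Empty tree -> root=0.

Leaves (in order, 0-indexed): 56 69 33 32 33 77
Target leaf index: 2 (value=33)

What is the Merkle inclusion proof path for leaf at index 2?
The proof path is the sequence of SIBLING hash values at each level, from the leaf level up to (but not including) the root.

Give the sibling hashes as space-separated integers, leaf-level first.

L0 (leaves): [56, 69, 33, 32, 33, 77], target index=2
L1: h(56,69)=(56*31+69)%997=808 [pair 0] h(33,32)=(33*31+32)%997=58 [pair 1] h(33,77)=(33*31+77)%997=103 [pair 2] -> [808, 58, 103]
  Sibling for proof at L0: 32
L2: h(808,58)=(808*31+58)%997=181 [pair 0] h(103,103)=(103*31+103)%997=305 [pair 1] -> [181, 305]
  Sibling for proof at L1: 808
L3: h(181,305)=(181*31+305)%997=931 [pair 0] -> [931]
  Sibling for proof at L2: 305
Root: 931
Proof path (sibling hashes from leaf to root): [32, 808, 305]

Answer: 32 808 305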